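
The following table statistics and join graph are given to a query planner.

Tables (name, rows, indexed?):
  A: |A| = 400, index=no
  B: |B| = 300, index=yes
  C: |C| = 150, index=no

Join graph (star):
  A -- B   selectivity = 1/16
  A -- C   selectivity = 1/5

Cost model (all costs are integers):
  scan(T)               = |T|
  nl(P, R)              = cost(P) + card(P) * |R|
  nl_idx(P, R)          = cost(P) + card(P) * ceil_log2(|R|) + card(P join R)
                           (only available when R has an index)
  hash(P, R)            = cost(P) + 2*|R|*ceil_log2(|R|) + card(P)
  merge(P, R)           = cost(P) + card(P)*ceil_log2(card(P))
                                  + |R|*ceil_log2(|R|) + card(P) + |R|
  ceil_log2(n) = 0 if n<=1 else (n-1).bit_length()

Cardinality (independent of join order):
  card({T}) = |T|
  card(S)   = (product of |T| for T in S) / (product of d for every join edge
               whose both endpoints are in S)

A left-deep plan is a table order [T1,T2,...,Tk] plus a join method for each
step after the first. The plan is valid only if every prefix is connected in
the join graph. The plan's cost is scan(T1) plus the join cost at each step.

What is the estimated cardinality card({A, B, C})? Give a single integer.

Tables in S: A(400), B(300), C(150)
Edges inside S: A-B(d=16), A-C(d=5)
numerator = 400 * 300 * 150 = 18000000
denominator = 16 * 5 = 80
card(S) = 18000000 / 80 = 225000

225000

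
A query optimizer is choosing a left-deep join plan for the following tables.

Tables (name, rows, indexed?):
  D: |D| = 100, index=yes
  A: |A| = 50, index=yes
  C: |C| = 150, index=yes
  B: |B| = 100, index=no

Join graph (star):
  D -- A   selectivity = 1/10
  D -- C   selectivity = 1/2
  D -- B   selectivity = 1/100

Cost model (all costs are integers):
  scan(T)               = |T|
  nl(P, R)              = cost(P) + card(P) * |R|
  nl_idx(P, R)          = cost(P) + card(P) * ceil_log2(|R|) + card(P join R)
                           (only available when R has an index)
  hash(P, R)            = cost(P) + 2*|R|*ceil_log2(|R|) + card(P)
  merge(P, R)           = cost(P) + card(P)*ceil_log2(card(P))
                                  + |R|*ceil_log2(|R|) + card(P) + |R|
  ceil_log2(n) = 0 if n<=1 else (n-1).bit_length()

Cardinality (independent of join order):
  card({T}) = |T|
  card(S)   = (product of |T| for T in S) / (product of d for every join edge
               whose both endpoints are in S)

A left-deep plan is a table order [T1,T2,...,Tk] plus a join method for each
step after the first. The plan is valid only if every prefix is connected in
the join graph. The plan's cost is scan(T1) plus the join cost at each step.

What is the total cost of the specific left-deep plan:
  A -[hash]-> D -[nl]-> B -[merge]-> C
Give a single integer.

step 1: scan A: cost=50, card=50
step 2: join D via hash
    card(P join D) = 50*100/(10) = 500
    cost = 50 + 2*100*7 + 50 = 1500
step 3: join B via nl
    card(P join B) = 500*100/(100) = 500
    cost = 1500 + 500*100 = 51500
step 4: join C via merge
    card(P join C) = 500*150/(2) = 37500
    cost = 51500 + 500*9 + 150*8 + 500 + 150 = 57850

57850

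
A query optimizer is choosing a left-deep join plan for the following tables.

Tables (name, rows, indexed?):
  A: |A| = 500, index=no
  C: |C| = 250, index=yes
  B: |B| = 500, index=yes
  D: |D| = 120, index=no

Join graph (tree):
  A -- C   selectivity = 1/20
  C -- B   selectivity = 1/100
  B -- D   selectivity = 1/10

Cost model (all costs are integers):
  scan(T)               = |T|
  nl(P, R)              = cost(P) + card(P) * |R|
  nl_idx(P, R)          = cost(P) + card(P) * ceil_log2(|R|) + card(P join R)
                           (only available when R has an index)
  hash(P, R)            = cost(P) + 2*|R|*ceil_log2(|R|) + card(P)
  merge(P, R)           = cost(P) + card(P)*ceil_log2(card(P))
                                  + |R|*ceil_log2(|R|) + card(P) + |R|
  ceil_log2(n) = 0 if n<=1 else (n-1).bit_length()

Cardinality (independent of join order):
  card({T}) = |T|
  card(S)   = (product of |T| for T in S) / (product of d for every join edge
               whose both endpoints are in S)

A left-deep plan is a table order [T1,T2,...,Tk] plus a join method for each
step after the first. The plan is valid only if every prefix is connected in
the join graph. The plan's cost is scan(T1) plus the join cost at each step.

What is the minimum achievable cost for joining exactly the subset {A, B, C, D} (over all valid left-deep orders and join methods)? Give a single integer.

30680

Selinger DP over subsets of {A,B,C,D}:
  {A}: scan cost=500, card=500
  {C}: scan cost=250, card=250
  {B}: scan cost=500, card=500
  {D}: scan cost=120, card=120
  {AC}: card=6250; try (C,hash)→5000, (A,merge)→7500, (C,merge)→7750, (A,hash)→9500, (C,nl_idx)→10750, (A,nl)→125250 …(+1); best=5000 via (C,hash)
  {BC}: card=1250; try (B,nl_idx)→3750, (C,hash)→5000, (C,nl_idx)→5750, (B,merge)→7500, (C,merge)→7750, (B,hash)→9500 …(+2); best=3750 via (B,nl_idx)
  {BD}: card=6000; try (D,hash)→2680, (B,merge)→6080, (D,merge)→6460, (B,nl_idx)→7200, (B,hash)→9240, (B,nl)→60120 …(+1); best=2680 via (D,hash)
  {ABC}: card=31250; try (A,hash)→14000, (B,hash)→20250, (A,merge)→23750, (B,nl_idx)→92500, (B,merge)→97500, (A,nl)→628750 …(+1); best=14000 via (A,hash)
  {BCD}: card=15000; try (D,hash)→6680, (C,hash)→12680, (D,merge)→19710, (C,nl_idx)→65680, (C,merge)→88930, (D,nl)→153750 …(+1); best=6680 via (D,hash)
  {ABCD}: card=375000; try (A,hash)→30680, (D,hash)→46930, (A,merge)→236680, (D,merge)→514960, (D,nl)→3764000, (A,nl)→7506680; best=30680 via (A,hash)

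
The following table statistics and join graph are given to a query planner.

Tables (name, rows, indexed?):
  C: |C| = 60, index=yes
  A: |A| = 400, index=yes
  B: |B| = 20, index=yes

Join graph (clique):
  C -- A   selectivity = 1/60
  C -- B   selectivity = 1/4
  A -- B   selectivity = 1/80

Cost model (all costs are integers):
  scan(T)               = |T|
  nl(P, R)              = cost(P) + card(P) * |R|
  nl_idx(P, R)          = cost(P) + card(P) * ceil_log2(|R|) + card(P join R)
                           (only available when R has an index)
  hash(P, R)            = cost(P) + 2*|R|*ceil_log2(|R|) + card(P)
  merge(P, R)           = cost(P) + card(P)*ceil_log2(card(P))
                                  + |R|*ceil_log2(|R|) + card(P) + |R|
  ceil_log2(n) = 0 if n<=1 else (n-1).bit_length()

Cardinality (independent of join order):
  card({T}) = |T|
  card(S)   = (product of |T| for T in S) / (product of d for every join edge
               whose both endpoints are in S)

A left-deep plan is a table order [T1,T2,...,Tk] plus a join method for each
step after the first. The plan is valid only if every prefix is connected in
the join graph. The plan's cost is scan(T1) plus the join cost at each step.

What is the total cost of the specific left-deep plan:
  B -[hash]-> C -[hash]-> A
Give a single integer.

8260

step 1: scan B: cost=20, card=20
step 2: join C via hash
    card(P join C) = 20*60/(4) = 300
    cost = 20 + 2*60*6 + 20 = 760
step 3: join A via hash
    card(P join A) = 300*400/(60*80) = 25
    cost = 760 + 2*400*9 + 300 = 8260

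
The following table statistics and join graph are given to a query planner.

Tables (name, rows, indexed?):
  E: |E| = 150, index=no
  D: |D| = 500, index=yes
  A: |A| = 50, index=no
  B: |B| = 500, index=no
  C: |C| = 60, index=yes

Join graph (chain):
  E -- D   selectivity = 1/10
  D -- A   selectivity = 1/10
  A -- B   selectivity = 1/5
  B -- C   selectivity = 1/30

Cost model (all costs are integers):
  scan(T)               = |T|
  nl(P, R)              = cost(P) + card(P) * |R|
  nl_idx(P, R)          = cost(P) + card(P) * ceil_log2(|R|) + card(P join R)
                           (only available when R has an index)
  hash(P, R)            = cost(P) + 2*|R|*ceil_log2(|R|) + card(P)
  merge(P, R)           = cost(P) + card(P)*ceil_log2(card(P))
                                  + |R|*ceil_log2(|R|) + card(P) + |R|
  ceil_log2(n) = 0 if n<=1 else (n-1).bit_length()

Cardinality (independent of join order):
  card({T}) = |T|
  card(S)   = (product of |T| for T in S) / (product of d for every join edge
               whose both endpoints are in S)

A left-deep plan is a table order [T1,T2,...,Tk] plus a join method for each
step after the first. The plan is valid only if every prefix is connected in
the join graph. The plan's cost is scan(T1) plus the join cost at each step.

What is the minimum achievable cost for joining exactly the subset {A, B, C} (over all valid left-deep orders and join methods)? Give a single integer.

3320

Selinger DP over subsets of {A,B,C}:
  {A}: scan cost=50, card=50
  {B}: scan cost=500, card=500
  {C}: scan cost=60, card=60
  {AB}: card=5000; try (A,hash)→1600, (B,merge)→5400, (A,merge)→5850, (B,hash)→9100, (B,nl)→25050, (A,nl)→25500; best=1600 via (A,hash)
  {BC}: card=1000; try (C,hash)→1720, (C,nl_idx)→4500, (B,merge)→5480, (C,merge)→5920, (B,hash)→9120, (B,nl)→30060 …(+1); best=1720 via (C,hash)
  {ABC}: card=10000; try (A,hash)→3320, (C,hash)→7320, (A,merge)→13070, (C,nl_idx)→41600, (A,nl)→51720, (C,merge)→72020 …(+1); best=3320 via (A,hash)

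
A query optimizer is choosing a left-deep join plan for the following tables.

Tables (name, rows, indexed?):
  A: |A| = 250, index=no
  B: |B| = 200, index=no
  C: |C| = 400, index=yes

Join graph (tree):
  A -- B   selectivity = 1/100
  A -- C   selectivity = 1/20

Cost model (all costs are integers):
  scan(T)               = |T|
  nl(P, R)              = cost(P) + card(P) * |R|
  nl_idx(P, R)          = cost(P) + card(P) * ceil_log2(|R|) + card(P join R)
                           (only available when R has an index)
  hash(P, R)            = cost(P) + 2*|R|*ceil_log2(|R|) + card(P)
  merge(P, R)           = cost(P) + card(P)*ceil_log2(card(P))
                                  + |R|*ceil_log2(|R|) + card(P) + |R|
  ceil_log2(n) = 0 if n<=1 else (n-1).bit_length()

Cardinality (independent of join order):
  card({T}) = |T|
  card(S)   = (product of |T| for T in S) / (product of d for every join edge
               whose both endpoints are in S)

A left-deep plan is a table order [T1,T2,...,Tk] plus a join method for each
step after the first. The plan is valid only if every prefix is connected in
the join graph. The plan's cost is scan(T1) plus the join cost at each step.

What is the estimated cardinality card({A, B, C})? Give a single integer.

Tables in S: A(250), B(200), C(400)
Edges inside S: A-B(d=100), A-C(d=20)
numerator = 250 * 200 * 400 = 20000000
denominator = 100 * 20 = 2000
card(S) = 20000000 / 2000 = 10000

10000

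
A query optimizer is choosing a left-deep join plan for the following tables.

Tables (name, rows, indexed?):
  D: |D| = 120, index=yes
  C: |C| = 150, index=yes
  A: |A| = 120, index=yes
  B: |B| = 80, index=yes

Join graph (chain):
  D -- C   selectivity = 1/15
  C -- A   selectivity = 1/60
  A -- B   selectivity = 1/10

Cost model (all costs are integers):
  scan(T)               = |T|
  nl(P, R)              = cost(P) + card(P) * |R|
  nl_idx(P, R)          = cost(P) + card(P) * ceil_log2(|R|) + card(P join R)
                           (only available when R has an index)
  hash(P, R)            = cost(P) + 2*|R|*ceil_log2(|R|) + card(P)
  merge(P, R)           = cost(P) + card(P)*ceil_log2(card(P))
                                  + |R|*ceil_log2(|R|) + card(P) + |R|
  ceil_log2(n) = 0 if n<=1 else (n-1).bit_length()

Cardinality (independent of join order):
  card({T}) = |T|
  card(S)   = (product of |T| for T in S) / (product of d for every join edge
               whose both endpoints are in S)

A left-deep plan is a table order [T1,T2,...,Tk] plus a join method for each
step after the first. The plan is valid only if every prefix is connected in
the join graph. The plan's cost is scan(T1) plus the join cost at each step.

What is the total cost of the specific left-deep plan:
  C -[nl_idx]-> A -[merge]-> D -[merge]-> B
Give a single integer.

37300

step 1: scan C: cost=150, card=150
step 2: join A via nl_idx
    card(P join A) = 150*120/(60) = 300
    cost = 150 + 150*7 + 300 = 1500
step 3: join D via merge
    card(P join D) = 300*120/(15) = 2400
    cost = 1500 + 300*9 + 120*7 + 300 + 120 = 5460
step 4: join B via merge
    card(P join B) = 2400*80/(10) = 19200
    cost = 5460 + 2400*12 + 80*7 + 2400 + 80 = 37300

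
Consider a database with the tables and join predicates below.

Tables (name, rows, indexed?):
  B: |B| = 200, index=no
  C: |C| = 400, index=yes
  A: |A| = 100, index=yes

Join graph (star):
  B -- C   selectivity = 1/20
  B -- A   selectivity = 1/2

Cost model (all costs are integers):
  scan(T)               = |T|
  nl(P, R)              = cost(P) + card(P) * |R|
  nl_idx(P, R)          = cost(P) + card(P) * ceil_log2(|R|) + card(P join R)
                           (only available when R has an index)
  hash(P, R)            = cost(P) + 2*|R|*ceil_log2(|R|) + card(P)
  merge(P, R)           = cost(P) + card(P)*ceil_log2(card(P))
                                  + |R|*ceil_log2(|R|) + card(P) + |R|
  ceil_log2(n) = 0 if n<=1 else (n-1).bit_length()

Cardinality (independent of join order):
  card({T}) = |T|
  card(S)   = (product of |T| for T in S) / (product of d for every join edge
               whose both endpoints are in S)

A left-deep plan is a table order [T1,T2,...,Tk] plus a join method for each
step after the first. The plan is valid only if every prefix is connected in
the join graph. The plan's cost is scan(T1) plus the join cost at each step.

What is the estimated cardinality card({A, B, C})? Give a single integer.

Tables in S: A(100), B(200), C(400)
Edges inside S: B-C(d=20), B-A(d=2)
numerator = 100 * 200 * 400 = 8000000
denominator = 20 * 2 = 40
card(S) = 8000000 / 40 = 200000

200000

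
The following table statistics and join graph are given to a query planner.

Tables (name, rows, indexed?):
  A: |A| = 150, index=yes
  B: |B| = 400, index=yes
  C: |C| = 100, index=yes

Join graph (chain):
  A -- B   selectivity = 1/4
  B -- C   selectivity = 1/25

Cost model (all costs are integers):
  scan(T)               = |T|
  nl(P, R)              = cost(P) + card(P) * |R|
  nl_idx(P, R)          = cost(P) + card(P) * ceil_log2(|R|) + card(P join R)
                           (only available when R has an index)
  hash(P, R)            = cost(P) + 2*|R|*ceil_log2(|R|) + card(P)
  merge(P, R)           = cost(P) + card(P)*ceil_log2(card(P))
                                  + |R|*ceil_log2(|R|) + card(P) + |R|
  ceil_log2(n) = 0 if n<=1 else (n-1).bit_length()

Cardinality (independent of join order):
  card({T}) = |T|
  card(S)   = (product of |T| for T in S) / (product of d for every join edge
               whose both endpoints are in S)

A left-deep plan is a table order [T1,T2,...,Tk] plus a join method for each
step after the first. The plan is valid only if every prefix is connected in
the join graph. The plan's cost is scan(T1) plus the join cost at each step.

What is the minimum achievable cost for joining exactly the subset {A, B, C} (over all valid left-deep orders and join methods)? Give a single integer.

Selinger DP over subsets of {A,B,C}:
  {A}: scan cost=150, card=150
  {B}: scan cost=400, card=400
  {C}: scan cost=100, card=100
  {AB}: card=15000; try (A,hash)→3200, (B,merge)→5500, (A,merge)→5750, (B,hash)→7500, (B,nl_idx)→16500, (A,nl_idx)→18600 …(+2); best=3200 via (A,hash)
  {BC}: card=1600; try (C,hash)→2200, (B,nl_idx)→2600, (C,nl_idx)→4800, (B,merge)→4900, (C,merge)→5200, (B,hash)→7400 …(+2); best=2200 via (C,hash)
  {ABC}: card=60000; try (A,hash)→6200, (C,hash)→19600, (A,merge)→22750, (A,nl_idx)→75000, (C,nl_idx)→168200, (C,merge)→229000 …(+2); best=6200 via (A,hash)

6200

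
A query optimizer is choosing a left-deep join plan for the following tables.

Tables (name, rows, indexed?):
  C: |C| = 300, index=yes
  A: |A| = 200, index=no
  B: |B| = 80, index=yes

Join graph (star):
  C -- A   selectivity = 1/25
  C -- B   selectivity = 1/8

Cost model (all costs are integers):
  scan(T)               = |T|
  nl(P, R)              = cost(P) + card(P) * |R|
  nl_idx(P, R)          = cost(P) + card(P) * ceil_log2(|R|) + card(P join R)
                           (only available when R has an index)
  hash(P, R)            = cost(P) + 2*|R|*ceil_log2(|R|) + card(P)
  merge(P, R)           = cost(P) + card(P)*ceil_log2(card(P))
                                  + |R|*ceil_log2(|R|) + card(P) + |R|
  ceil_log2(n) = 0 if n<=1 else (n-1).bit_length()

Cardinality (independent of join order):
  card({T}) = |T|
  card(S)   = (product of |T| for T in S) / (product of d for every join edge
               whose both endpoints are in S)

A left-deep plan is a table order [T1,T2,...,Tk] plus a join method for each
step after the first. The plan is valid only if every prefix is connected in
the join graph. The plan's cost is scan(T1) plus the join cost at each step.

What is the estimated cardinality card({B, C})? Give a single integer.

Tables in S: B(80), C(300)
Edges inside S: C-B(d=8)
numerator = 80 * 300 = 24000
denominator = 8 = 8
card(S) = 24000 / 8 = 3000

3000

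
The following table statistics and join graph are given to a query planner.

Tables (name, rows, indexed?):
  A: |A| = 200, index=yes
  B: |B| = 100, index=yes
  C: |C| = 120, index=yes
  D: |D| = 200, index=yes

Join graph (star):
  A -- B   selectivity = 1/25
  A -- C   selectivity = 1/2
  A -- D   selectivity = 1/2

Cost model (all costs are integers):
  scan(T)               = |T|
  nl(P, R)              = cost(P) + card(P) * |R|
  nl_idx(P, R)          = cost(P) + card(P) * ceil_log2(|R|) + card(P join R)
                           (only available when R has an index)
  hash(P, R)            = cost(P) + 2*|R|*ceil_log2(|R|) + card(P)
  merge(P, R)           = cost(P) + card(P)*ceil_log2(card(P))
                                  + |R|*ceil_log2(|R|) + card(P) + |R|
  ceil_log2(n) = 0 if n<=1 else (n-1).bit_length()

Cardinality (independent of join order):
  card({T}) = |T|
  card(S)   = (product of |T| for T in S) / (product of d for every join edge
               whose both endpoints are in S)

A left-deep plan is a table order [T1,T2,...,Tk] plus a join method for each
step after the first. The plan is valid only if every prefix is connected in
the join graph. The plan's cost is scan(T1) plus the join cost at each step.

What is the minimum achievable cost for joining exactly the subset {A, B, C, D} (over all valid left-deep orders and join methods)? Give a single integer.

55380

Selinger DP over subsets of {A,B,C,D}:
  {A}: scan cost=200, card=200
  {B}: scan cost=100, card=100
  {C}: scan cost=120, card=120
  {D}: scan cost=200, card=200
  {AB}: card=800; try (A,nl_idx)→1700, (B,hash)→1800, (B,nl_idx)→2400, (A,merge)→2700, (B,merge)→2800, (A,hash)→3400 …(+2); best=1700 via (A,nl_idx)
  {AC}: card=12000; try (C,hash)→2080, (A,merge)→2880, (C,merge)→2960, (A,hash)→3440, (A,nl_idx)→13080, (C,nl_idx)→13600 …(+2); best=2080 via (C,hash)
  {AD}: card=20000; try (D,hash)→3600, (A,hash)→3600, (D,merge)→3800, (A,merge)→3800, (D,nl_idx)→21800, (A,nl_idx)→21800 …(+2); best=3600 via (D,hash)
  {ABC}: card=48000; try (C,hash)→4180, (C,merge)→11460, (B,hash)→15480, (C,nl_idx)→55300, (C,nl)→97700, (B,nl_idx)→134080 …(+2); best=4180 via (C,hash)
  {ABD}: card=80000; try (D,hash)→5700, (D,merge)→12300, (B,hash)→25000, (D,nl_idx)→88100, (D,nl)→161700, (B,nl_idx)→223600 …(+2); best=5700 via (D,hash)
  {ACD}: card=1200000; try (D,hash)→17280, (C,hash)→25280, (D,merge)→183880, (C,merge)→324560, (D,nl_idx)→1298080, (C,nl_idx)→1343600 …(+2); best=17280 via (D,hash)
  {ABCD}: card=4800000; try (D,hash)→55380, (C,hash)→87380, (D,merge)→821980, (B,hash)→1218680, (C,merge)→1446660, (D,nl_idx)→5188180 …(+6); best=55380 via (D,hash)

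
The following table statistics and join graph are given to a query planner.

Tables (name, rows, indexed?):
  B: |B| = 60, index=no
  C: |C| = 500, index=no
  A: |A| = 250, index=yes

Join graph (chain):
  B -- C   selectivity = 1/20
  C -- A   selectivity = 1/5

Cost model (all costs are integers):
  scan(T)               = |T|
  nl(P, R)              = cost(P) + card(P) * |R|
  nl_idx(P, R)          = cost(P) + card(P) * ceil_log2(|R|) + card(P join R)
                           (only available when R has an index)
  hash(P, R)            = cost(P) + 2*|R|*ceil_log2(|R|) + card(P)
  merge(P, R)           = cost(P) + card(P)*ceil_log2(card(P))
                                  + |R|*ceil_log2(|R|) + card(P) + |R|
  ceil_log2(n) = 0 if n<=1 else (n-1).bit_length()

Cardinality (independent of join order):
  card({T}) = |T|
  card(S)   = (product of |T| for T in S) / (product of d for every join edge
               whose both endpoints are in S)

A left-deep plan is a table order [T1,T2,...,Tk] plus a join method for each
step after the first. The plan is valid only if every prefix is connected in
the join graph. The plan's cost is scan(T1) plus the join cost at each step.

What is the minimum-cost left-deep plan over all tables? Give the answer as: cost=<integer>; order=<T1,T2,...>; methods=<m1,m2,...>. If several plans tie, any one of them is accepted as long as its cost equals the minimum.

cost=7220; order=C,B,A; methods=hash,hash

Selinger DP (subsets sized 1..n):
  {B}: scan cost=60, card=60
  {C}: scan cost=500, card=500
  {A}: scan cost=250, card=250
  {BC}: card=1500; try (B,hash)→1720, (C,merge)→5480, (B,merge)→5920, (C,hash)→9120, (C,nl)→30060, (B,nl)→30500; best=1720 via (B,hash)
  {AC}: card=25000; try (A,hash)→5000, (C,merge)→7500, (A,merge)→7750, (C,hash)→9500, (A,nl_idx)→29500, (C,nl)→125250 …(+1); best=5000 via (A,hash)
  {ABC}: card=75000; try (A,hash)→7220, (A,merge)→21970, (B,hash)→30720, (A,nl_idx)→88720, (A,nl)→376720, (B,merge)→405420 …(+1); best=7220 via (A,hash)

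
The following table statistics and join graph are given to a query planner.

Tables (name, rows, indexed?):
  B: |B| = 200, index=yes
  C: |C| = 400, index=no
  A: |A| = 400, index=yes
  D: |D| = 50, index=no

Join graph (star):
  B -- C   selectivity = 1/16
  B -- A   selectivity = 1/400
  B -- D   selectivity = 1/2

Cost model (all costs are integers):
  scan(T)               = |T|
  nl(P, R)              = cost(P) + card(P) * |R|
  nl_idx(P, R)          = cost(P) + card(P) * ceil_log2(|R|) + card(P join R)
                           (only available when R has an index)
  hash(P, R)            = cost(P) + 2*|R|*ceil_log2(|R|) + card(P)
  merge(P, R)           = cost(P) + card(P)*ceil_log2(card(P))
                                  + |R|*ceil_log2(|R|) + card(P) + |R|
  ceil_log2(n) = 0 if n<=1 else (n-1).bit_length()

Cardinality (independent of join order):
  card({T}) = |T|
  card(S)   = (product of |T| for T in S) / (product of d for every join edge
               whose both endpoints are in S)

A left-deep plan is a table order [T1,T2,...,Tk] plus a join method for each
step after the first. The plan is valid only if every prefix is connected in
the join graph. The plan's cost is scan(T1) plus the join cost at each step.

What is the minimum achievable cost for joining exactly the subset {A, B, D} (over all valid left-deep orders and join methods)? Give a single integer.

3000

Selinger DP over subsets of {A,B,D}:
  {B}: scan cost=200, card=200
  {A}: scan cost=400, card=400
  {D}: scan cost=50, card=50
  {AB}: card=200; try (A,nl_idx)→2200, (B,nl_idx)→3800, (B,hash)→4000, (A,merge)→6000, (B,merge)→6200, (A,hash)→7600 …(+2); best=2200 via (A,nl_idx)
  {BD}: card=5000; try (D,hash)→1000, (B,merge)→2200, (D,merge)→2350, (B,hash)→3300, (B,nl_idx)→5450, (B,nl)→10050 …(+1); best=1000 via (D,hash)
  {ABD}: card=5000; try (D,hash)→3000, (D,merge)→4350, (D,nl)→12200, (A,hash)→13200, (A,nl_idx)→51000, (A,merge)→75000 …(+1); best=3000 via (D,hash)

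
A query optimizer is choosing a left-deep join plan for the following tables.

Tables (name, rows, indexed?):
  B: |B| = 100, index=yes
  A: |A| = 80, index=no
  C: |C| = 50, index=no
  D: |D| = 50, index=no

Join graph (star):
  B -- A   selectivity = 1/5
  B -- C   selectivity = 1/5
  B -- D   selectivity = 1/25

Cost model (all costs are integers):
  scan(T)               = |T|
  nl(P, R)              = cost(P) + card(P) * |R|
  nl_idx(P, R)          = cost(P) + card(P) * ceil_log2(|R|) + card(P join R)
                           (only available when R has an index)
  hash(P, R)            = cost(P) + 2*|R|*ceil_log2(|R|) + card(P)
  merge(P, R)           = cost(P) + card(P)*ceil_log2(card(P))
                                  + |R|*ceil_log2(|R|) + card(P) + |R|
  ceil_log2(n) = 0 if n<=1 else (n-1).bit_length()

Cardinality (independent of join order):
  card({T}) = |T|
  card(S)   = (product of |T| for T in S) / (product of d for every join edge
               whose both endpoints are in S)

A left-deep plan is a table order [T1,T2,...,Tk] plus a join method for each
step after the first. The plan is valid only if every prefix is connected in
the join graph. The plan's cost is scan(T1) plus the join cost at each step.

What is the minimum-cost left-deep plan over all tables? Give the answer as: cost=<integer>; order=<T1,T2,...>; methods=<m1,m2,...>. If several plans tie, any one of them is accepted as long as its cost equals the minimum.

cost=4520; order=D,B,C,A; methods=nl_idx,hash,hash

Selinger DP (subsets sized 1..n):
  {B}: scan cost=100, card=100
  {A}: scan cost=80, card=80
  {C}: scan cost=50, card=50
  {D}: scan cost=50, card=50
  {AB}: card=1600; try (A,hash)→1320, (B,merge)→1520, (A,merge)→1540, (B,hash)→1560, (B,nl_idx)→2240, (B,nl)→8080 …(+1); best=1320 via (A,hash)
  {BC}: card=1000; try (C,hash)→800, (B,merge)→1200, (C,merge)→1250, (B,nl_idx)→1400, (B,hash)→1500, (B,nl)→5050 …(+1); best=800 via (C,hash)
  {BD}: card=200; try (B,nl_idx)→600, (D,hash)→800, (B,merge)→1200, (D,merge)→1250, (B,hash)→1500, (B,nl)→5050 …(+1); best=600 via (B,nl_idx)
  {ABC}: card=16000; try (A,hash)→2920, (C,hash)→3520, (A,merge)→12440, (C,merge)→20870, (A,nl)→80800, (C,nl)→81320; best=2920 via (A,hash)
  {ABD}: card=3200; try (A,hash)→1920, (A,merge)→3040, (D,hash)→3520, (A,nl)→16600, (D,merge)→20870, (D,nl)→81320; best=1920 via (A,hash)
  {BCD}: card=2000; try (C,hash)→1400, (D,hash)→2400, (C,merge)→2750, (C,nl)→10600, (D,merge)→12150, (D,nl)→50800; best=1400 via (C,hash)
  {ABCD}: card=32000; try (A,hash)→4520, (C,hash)→5720, (D,hash)→19520, (A,merge)→26040, (C,merge)→43870, (A,nl)→161400 …(+3); best=4520 via (A,hash)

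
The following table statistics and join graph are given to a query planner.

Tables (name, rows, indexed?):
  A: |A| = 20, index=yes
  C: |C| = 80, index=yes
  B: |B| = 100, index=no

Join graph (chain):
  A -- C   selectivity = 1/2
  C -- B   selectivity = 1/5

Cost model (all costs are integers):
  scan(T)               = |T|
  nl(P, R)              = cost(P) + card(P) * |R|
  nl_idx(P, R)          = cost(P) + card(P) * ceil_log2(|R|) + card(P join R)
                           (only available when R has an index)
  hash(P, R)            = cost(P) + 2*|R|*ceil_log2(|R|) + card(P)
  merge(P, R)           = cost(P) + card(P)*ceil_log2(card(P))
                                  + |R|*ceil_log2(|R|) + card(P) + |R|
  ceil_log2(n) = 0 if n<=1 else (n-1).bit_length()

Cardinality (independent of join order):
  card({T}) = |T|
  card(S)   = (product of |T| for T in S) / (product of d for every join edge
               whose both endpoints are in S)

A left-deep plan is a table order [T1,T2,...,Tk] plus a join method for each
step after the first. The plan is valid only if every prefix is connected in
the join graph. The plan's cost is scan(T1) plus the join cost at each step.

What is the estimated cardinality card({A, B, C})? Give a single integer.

Tables in S: A(20), B(100), C(80)
Edges inside S: A-C(d=2), C-B(d=5)
numerator = 20 * 100 * 80 = 160000
denominator = 2 * 5 = 10
card(S) = 160000 / 10 = 16000

16000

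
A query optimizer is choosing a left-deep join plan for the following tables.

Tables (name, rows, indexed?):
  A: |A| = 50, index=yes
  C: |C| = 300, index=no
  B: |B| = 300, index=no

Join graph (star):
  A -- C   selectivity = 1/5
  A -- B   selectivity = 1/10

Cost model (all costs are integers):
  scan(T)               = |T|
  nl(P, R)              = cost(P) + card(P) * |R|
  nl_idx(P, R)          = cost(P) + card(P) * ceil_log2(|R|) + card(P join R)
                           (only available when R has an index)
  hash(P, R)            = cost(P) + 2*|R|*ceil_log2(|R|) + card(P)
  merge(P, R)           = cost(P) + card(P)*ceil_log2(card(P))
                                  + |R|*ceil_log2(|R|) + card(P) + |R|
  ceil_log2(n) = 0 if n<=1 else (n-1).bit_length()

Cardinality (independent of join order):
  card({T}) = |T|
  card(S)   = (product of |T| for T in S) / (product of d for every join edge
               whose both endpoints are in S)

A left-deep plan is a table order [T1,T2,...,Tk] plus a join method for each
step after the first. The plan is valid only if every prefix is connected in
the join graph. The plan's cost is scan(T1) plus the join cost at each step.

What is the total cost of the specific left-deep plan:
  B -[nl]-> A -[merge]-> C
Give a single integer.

36300

step 1: scan B: cost=300, card=300
step 2: join A via nl
    card(P join A) = 300*50/(10) = 1500
    cost = 300 + 300*50 = 15300
step 3: join C via merge
    card(P join C) = 1500*300/(5) = 90000
    cost = 15300 + 1500*11 + 300*9 + 1500 + 300 = 36300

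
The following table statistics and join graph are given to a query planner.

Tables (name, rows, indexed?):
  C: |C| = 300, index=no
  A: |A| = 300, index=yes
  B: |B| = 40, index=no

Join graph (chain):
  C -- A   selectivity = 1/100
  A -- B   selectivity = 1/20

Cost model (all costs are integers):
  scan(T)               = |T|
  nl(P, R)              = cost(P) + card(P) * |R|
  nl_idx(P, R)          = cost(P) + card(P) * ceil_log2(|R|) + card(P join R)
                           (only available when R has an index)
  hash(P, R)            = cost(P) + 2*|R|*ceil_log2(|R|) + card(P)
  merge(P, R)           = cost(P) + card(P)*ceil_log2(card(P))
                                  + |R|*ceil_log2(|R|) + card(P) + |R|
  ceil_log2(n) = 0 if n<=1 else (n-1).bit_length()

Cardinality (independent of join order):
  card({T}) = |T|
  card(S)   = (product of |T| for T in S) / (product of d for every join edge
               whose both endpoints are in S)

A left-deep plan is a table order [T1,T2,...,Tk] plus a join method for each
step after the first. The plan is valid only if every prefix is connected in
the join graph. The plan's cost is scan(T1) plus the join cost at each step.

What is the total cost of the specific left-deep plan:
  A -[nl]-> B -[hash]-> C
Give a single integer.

18300

step 1: scan A: cost=300, card=300
step 2: join B via nl
    card(P join B) = 300*40/(20) = 600
    cost = 300 + 300*40 = 12300
step 3: join C via hash
    card(P join C) = 600*300/(100) = 1800
    cost = 12300 + 2*300*9 + 600 = 18300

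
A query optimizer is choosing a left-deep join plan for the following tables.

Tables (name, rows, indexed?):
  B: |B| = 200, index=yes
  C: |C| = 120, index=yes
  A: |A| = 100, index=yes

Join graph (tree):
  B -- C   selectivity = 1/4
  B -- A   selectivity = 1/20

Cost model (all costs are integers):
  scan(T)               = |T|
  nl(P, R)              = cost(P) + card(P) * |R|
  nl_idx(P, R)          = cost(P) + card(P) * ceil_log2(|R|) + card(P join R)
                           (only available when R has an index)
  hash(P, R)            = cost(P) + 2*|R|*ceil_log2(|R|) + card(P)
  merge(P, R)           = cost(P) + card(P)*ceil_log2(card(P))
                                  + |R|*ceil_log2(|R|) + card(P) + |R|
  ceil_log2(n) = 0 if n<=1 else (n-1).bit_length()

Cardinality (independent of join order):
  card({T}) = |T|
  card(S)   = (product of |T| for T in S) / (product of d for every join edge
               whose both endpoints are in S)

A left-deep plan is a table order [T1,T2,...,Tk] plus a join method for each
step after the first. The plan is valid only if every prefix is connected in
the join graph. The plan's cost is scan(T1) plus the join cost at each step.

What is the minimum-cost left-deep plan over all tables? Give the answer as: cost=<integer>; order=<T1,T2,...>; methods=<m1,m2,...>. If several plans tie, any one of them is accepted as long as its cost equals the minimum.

cost=4480; order=B,A,C; methods=hash,hash

Selinger DP (subsets sized 1..n):
  {B}: scan cost=200, card=200
  {C}: scan cost=120, card=120
  {A}: scan cost=100, card=100
  {BC}: card=6000; try (C,hash)→2080, (B,merge)→2880, (C,merge)→2960, (B,hash)→3440, (B,nl_idx)→7080, (C,nl_idx)→7600 …(+2); best=2080 via (C,hash)
  {AB}: card=1000; try (A,hash)→1800, (B,nl_idx)→1900, (A,nl_idx)→2600, (B,merge)→2700, (A,merge)→2800, (B,hash)→3400 …(+2); best=1800 via (A,hash)
  {ABC}: card=30000; try (C,hash)→4480, (A,hash)→9480, (C,merge)→13760, (C,nl_idx)→38800, (A,nl_idx)→74080, (A,merge)→86880 …(+2); best=4480 via (C,hash)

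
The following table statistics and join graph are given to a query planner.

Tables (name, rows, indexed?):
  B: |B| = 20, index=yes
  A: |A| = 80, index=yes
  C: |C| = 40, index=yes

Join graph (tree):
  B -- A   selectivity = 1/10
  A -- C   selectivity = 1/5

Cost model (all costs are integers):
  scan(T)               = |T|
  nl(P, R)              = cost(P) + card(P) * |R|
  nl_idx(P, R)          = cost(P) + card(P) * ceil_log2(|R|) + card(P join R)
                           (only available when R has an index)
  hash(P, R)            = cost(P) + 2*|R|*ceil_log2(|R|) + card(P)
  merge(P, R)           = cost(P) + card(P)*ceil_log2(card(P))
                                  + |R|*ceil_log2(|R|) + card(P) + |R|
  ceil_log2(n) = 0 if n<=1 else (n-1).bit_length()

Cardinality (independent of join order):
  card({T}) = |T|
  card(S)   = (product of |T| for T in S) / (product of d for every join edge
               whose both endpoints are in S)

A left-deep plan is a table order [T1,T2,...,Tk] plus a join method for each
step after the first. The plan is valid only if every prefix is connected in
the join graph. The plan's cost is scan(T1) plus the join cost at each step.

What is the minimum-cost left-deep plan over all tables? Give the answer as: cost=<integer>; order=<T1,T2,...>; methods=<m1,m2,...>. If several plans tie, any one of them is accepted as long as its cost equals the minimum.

Selinger DP (subsets sized 1..n):
  {B}: scan cost=20, card=20
  {A}: scan cost=80, card=80
  {C}: scan cost=40, card=40
  {AB}: card=160; try (A,nl_idx)→320, (B,hash)→360, (B,nl_idx)→640, (A,merge)→780, (B,merge)→840, (A,hash)→1160 …(+2); best=320 via (A,nl_idx)
  {AC}: card=640; try (C,hash)→640, (A,merge)→960, (A,nl_idx)→960, (C,merge)→1000, (C,nl_idx)→1200, (A,hash)→1200 …(+2); best=640 via (C,hash)
  {ABC}: card=1280; try (C,hash)→960, (B,hash)→1480, (C,merge)→2040, (C,nl_idx)→2560, (B,nl_idx)→5120, (C,nl)→6720 …(+2); best=960 via (C,hash)

cost=960; order=B,A,C; methods=nl_idx,hash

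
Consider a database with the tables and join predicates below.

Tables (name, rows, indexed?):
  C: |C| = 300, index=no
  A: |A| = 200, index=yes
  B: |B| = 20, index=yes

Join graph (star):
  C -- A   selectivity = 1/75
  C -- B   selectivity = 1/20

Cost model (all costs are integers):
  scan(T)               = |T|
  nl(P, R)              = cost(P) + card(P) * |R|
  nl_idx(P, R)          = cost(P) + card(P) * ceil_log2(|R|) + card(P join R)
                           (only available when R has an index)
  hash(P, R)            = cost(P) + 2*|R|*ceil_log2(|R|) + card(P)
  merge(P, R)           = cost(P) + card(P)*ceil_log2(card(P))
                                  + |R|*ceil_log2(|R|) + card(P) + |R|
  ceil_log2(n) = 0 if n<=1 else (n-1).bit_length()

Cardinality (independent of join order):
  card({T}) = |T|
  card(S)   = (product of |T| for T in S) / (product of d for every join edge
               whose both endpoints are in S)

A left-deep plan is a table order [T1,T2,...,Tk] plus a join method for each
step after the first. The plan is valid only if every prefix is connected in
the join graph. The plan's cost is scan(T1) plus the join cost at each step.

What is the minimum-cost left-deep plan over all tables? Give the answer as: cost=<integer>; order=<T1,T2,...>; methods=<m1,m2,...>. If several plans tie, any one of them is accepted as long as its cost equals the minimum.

Selinger DP (subsets sized 1..n):
  {C}: scan cost=300, card=300
  {A}: scan cost=200, card=200
  {B}: scan cost=20, card=20
  {AC}: card=800; try (A,nl_idx)→3500, (A,hash)→3800, (C,merge)→5000, (A,merge)→5100, (C,hash)→5800, (C,nl)→60200 …(+1); best=3500 via (A,nl_idx)
  {BC}: card=300; try (B,hash)→800, (B,nl_idx)→2100, (C,merge)→3140, (B,merge)→3420, (C,hash)→5440, (C,nl)→6020 …(+1); best=800 via (B,hash)
  {ABC}: card=800; try (A,nl_idx)→4000, (A,hash)→4300, (B,hash)→4500, (A,merge)→5600, (B,nl_idx)→8300, (B,merge)→12420 …(+2); best=4000 via (A,nl_idx)

cost=4000; order=C,B,A; methods=hash,nl_idx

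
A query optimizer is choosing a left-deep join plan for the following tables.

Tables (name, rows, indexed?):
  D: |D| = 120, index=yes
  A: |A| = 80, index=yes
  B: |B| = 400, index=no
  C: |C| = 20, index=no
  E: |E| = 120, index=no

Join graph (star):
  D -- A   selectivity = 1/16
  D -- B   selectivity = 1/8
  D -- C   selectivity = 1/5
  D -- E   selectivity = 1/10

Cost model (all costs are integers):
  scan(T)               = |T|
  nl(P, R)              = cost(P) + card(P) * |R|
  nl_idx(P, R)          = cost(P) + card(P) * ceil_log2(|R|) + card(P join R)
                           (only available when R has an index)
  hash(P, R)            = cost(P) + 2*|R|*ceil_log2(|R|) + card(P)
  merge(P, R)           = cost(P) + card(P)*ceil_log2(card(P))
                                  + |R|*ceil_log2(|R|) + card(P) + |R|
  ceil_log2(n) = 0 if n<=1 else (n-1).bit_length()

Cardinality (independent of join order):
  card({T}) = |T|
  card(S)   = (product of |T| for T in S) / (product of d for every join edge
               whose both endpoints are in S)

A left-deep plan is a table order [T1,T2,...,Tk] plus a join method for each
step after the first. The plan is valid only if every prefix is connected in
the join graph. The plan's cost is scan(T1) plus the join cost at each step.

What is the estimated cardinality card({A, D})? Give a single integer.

Tables in S: A(80), D(120)
Edges inside S: D-A(d=16)
numerator = 80 * 120 = 9600
denominator = 16 = 16
card(S) = 9600 / 16 = 600

600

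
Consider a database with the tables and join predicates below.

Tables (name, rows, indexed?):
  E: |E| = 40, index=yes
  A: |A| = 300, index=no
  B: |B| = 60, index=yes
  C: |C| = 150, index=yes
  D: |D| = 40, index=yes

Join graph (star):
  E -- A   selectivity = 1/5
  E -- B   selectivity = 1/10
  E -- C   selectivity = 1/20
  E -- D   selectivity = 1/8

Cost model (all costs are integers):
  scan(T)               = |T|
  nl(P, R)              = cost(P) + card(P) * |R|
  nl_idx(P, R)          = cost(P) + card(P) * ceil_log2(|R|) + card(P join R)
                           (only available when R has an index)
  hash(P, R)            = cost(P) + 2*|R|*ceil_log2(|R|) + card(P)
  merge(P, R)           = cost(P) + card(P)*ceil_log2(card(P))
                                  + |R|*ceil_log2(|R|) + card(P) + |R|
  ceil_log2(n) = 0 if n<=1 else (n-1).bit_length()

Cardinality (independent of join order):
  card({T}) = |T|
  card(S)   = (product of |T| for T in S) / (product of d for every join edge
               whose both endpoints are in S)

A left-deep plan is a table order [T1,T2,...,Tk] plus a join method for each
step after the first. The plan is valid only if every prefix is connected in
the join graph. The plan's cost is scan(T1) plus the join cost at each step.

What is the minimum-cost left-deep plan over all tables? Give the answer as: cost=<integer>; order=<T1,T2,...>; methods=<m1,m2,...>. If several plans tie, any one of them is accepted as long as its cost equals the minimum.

Selinger DP (subsets sized 1..n):
  {E}: scan cost=40, card=40
  {A}: scan cost=300, card=300
  {B}: scan cost=60, card=60
  {C}: scan cost=150, card=150
  {D}: scan cost=40, card=40
  {AE}: card=2400; try (E,hash)→1080, (A,merge)→3320, (E,merge)→3580, (E,nl_idx)→4500, (A,hash)→5480, (A,nl)→12040 …(+1); best=1080 via (E,hash)
  {BE}: card=240; try (B,nl_idx)→520, (E,hash)→600, (E,nl_idx)→660, (B,merge)→740, (E,merge)→760, (B,hash)→800 …(+2); best=520 via (B,nl_idx)
  {CE}: card=300; try (C,nl_idx)→660, (E,hash)→780, (E,nl_idx)→1350, (C,merge)→1670, (E,merge)→1780, (C,hash)→2480 …(+2); best=660 via (C,nl_idx)
  {DE}: card=200; try (E,nl_idx)→480, (D,nl_idx)→480, (E,hash)→560, (D,hash)→560, (E,merge)→600, (D,merge)→600 …(+2); best=480 via (E,nl_idx)
  {ABE}: card=14400; try (B,hash)→4200, (A,merge)→5680, (A,hash)→6160, (B,nl_idx)→29880, (B,merge)→32700, (A,nl)→72520 …(+1); best=4200 via (B,hash)
  {ACE}: card=18000; try (C,hash)→5880, (A,hash)→6360, (A,merge)→6660, (C,merge)→33630, (C,nl_idx)→38280, (A,nl)→90660 …(+1); best=5880 via (C,hash)
  {ADE}: card=12000; try (D,hash)→3960, (A,merge)→5280, (A,hash)→6080, (D,nl_idx)→27480, (D,merge)→32560, (A,nl)→60480 …(+1); best=3960 via (D,hash)
  {BCE}: card=1800; try (B,hash)→1680, (C,hash)→3160, (C,merge)→4030, (B,merge)→4080, (C,nl_idx)→4240, (B,nl_idx)→4260 …(+2); best=1680 via (B,hash)
  {BDE}: card=1200; try (D,hash)→1240, (B,hash)→1400, (B,merge)→2700, (B,nl_idx)→2880, (D,merge)→2960, (D,nl_idx)→3160 …(+2); best=1240 via (D,hash)
  {CDE}: card=1500; try (D,hash)→1440, (C,hash)→3080, (C,nl_idx)→3580, (C,merge)→3630, (D,merge)→3940, (D,nl_idx)→3960 …(+2); best=1440 via (D,hash)
  {ABCE}: card=108000; try (A,hash)→8880, (C,hash)→21000, (B,hash)→24600, (A,merge)→26280, (C,merge)→221550, (B,nl_idx)→221880 …(+5); best=8880 via (A,hash)
  {ABDE}: card=72000; try (A,hash)→7840, (B,hash)→16680, (A,merge)→18640, (D,hash)→19080, (B,nl_idx)→147960, (D,nl_idx)→162600 …(+5); best=7840 via (A,hash)
  {ACDE}: card=90000; try (A,hash)→8340, (C,hash)→18360, (A,merge)→22440, (D,hash)→24360, (C,merge)→185310, (C,nl_idx)→189960 …(+5); best=8340 via (A,hash)
  {BCDE}: card=9000; try (B,hash)→3660, (D,hash)→3960, (C,hash)→4840, (C,merge)→16990, (B,nl_idx)→19440, (C,nl_idx)→19840 …(+6); best=3660 via (B,hash)
  {ABCDE}: card=540000; try (A,hash)→18060, (C,hash)→82240, (B,hash)→99060, (D,hash)→117360, (A,merge)→141660, (B,nl_idx)→1088340 …(+9); best=18060 via (A,hash)

cost=18060; order=E,C,D,B,A; methods=nl_idx,hash,hash,hash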